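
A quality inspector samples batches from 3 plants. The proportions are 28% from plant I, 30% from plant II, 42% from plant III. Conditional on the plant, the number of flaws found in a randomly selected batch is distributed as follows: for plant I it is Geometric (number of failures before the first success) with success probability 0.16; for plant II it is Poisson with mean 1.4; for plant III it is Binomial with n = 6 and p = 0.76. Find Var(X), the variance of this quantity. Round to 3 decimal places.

Per component, I: μ=5.25, E[X²]=60.375; II: μ=1.4, E[X²]=3.36; III: μ=4.56, E[X²]=21.888.
E[X] = 0.28·5.25 + 0.3·1.4 + 0.42·4.56 = 3.8052.
E[X²] = 0.28·60.375 + 0.3·3.36 + 0.42·21.888 = 27.106.
Var(X) = E[X²] − (E[X])² = 27.106 − 14.4795 = 12.6264.

12.626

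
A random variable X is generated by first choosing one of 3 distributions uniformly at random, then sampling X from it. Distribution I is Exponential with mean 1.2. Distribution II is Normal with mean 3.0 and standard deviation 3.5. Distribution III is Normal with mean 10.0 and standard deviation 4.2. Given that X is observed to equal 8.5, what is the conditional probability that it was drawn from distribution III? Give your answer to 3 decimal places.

Likelihoods f(8.5 | ·): I: 0.000699143; II: 0.0331605; III: 0.0891176.
Posterior ∝ prior × likelihood. Numerator for III: 0.333333·0.0891176 = 0.0297059.
Normalizing constant: 0.333333·0.000699143 + 0.333333·0.0331605 + 0.333333·0.0891176 = 0.0409924.
P(III | observation) = 0.0297059 / 0.0409924 = 0.724667.

0.725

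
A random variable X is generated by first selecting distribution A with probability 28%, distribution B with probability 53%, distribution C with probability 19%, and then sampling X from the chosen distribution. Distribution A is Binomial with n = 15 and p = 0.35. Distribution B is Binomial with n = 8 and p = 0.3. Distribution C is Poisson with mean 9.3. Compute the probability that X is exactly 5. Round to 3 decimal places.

Conditional on each component, P(X = 5): A: 0.212339; B: 0.0466754; C: 0.0530023.
By total probability, P(X = 5) = 0.28·0.212339 + 0.53·0.0466754 + 0.19·0.0530023 = 0.0942633.

0.094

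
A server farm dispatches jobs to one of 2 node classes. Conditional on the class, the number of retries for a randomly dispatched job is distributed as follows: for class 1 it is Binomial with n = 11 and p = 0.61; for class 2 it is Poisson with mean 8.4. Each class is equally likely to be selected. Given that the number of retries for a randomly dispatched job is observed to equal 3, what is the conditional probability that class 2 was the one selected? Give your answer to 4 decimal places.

0.5257

Likelihoods P(X=3 | ·): 1: 0.0200443; 2: 0.0222133.
Posterior ∝ prior × likelihood. Numerator for 2: 0.5·0.0222133 = 0.0111066.
Normalizing constant: 0.5·0.0200443 + 0.5·0.0222133 = 0.0211288.
P(2 | observation) = 0.0111066 / 0.0211288 = 0.525664.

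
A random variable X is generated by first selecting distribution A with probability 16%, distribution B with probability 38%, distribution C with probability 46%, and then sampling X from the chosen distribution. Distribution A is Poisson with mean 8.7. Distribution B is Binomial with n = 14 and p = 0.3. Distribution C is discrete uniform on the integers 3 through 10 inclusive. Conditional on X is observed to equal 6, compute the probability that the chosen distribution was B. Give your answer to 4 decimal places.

Likelihoods P(X=6 | ·): A: 0.100328; B: 0.126202; C: 0.125.
Posterior ∝ prior × likelihood. Numerator for B: 0.38·0.126202 = 0.0479569.
Normalizing constant: 0.16·0.100328 + 0.38·0.126202 + 0.46·0.125 = 0.121509.
P(B | observation) = 0.0479569 / 0.121509 = 0.394676.

0.3947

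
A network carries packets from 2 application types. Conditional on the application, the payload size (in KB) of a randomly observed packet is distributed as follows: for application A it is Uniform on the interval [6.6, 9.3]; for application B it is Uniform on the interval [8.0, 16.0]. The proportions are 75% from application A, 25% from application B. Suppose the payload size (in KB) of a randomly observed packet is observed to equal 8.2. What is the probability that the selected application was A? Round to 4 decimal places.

Likelihoods f(8.2 | ·): A: 0.37037; B: 0.125.
Posterior ∝ prior × likelihood. Numerator for A: 0.75·0.37037 = 0.277778.
Normalizing constant: 0.75·0.37037 + 0.25·0.125 = 0.309028.
P(A | observation) = 0.277778 / 0.309028 = 0.898876.

0.8989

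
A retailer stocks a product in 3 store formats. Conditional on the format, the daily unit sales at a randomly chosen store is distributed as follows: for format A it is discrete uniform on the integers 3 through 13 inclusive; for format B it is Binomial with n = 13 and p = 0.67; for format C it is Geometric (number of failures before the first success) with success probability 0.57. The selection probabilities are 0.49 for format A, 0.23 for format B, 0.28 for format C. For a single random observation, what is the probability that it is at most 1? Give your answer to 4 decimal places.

Conditional on each format, P(X ≤ 1): A: 0; B: 1.50777e-05; C: 0.8151.
By total probability, P(X ≤ 1) = 0.49·0 + 0.23·1.50777e-05 + 0.28·0.8151 = 0.228231.

0.2282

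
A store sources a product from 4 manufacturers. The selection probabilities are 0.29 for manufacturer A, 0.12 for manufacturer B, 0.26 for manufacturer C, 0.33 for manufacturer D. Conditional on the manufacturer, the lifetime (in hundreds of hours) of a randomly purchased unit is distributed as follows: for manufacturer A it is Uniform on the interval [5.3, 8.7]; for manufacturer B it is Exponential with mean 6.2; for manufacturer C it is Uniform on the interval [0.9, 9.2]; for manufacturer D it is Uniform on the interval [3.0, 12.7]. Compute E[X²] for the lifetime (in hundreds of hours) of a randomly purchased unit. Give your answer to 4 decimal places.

54.7611

For each component E[X²] = Var + (mean)², giving A: 49.9633; B: 76.88; C: 31.2433; D: 69.4633.
Overall E[X²] = 0.29·49.9633 + 0.12·76.88 + 0.26·31.2433 + 0.33·69.4633 = 54.7611.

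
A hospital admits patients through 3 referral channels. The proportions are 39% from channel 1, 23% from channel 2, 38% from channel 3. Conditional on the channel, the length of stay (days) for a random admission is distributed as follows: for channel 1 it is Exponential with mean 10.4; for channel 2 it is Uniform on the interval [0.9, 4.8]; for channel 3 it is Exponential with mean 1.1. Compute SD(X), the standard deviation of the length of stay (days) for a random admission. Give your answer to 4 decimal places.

7.8187

Per component, 1: μ=10.4, E[X²]=216.32; 2: μ=2.85, E[X²]=9.39; 3: μ=1.1, E[X²]=2.42.
E[X] = 0.39·10.4 + 0.23·2.85 + 0.38·1.1 = 5.1295.
E[X²] = 0.39·216.32 + 0.23·9.39 + 0.38·2.42 = 87.4441.
Var(X) = E[X²] − (E[X])² = 87.4441 − 26.3118 = 61.1323.
SD(X) = √61.1323 = 7.81872.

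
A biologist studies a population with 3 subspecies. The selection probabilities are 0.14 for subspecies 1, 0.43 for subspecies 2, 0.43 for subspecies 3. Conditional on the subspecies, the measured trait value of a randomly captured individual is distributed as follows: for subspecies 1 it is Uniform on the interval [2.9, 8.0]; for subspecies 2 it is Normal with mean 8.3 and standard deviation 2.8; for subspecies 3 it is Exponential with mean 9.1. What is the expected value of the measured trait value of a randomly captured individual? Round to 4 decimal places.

Component means — 1: 5.45; 2: 8.3; 3: 9.1.
E[X] = 0.14·5.45 + 0.43·8.3 + 0.43·9.1 = 8.245.

8.2450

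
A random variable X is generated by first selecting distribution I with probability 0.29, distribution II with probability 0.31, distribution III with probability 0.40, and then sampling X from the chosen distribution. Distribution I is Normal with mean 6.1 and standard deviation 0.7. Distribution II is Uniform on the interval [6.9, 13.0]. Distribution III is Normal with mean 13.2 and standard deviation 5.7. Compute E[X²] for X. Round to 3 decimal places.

For each component E[X²] = Var + (mean)², giving I: 37.7; II: 102.103; III: 206.73.
Overall E[X²] = 0.29·37.7 + 0.31·102.103 + 0.4·206.73 = 125.277.

125.277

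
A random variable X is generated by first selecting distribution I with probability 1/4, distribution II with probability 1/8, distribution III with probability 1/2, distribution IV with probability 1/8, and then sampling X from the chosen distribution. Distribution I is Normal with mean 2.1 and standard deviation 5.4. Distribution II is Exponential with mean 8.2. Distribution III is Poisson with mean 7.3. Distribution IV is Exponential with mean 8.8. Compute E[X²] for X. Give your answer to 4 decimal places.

74.8575

For each component E[X²] = Var + (mean)², giving I: 33.57; II: 134.48; III: 60.59; IV: 154.88.
Overall E[X²] = 0.25·33.57 + 0.125·134.48 + 0.5·60.59 + 0.125·154.88 = 74.8575.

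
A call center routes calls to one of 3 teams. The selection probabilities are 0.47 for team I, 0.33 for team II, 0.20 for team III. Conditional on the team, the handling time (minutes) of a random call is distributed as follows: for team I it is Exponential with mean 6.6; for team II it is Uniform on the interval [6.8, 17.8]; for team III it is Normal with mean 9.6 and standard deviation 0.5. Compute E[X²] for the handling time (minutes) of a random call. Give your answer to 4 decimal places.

For each component E[X²] = Var + (mean)², giving I: 87.12; II: 161.373; III: 92.41.
Overall E[X²] = 0.47·87.12 + 0.33·161.373 + 0.2·92.41 = 112.682.

112.6816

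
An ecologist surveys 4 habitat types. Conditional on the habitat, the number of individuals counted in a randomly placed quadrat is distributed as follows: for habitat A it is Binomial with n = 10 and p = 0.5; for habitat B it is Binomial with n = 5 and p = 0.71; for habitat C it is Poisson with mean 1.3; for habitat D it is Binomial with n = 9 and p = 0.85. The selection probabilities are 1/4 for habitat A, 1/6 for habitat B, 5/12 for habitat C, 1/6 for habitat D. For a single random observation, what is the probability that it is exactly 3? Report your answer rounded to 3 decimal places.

Conditional on each habitat, P(X = 3): A: 0.117188; B: 0.301003; C: 0.0997921; D: 0.000587602.
By total probability, P(X = 3) = 0.25·0.117188 + 0.166667·0.301003 + 0.416667·0.0997921 + 0.166667·0.000587602 = 0.121142.

0.121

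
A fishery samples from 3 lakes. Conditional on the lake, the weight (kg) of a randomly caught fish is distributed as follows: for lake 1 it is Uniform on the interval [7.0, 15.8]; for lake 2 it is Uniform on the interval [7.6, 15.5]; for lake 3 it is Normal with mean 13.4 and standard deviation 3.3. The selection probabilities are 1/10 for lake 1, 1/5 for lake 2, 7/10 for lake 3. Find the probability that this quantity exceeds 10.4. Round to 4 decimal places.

Conditional on each lake, P(X > 10.4): 1: 0.613636; 2: 0.64557; 3: 0.818349.
By total probability, P(X > 10.4) = 0.1·0.613636 + 0.2·0.64557 + 0.7·0.818349 = 0.763322.

0.7633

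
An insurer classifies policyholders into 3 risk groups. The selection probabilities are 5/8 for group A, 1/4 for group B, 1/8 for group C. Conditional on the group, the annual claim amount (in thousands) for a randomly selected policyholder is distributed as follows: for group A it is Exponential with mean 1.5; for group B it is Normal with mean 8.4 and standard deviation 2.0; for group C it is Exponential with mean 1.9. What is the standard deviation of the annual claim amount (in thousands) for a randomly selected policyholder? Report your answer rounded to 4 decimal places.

3.4102

Per component, A: μ=1.5, E[X²]=4.5; B: μ=8.4, E[X²]=74.56; C: μ=1.9, E[X²]=7.22.
E[X] = 0.625·1.5 + 0.25·8.4 + 0.125·1.9 = 3.275.
E[X²] = 0.625·4.5 + 0.25·74.56 + 0.125·7.22 = 22.355.
Var(X) = E[X²] − (E[X])² = 22.355 − 10.7256 = 11.6294.
SD(X) = √11.6294 = 3.41019.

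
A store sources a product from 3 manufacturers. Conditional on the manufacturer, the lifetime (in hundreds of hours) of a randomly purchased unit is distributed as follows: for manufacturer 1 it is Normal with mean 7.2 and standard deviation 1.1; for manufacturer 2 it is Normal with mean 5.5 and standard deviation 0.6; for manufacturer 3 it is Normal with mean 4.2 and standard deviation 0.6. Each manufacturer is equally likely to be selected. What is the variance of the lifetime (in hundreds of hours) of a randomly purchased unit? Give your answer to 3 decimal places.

2.152

Per component, 1: μ=7.2, E[X²]=53.05; 2: μ=5.5, E[X²]=30.61; 3: μ=4.2, E[X²]=18.
E[X] = 0.333333·7.2 + 0.333333·5.5 + 0.333333·4.2 = 5.63333.
E[X²] = 0.333333·53.05 + 0.333333·30.61 + 0.333333·18 = 33.8867.
Var(X) = E[X²] − (E[X])² = 33.8867 − 31.7344 = 2.15222.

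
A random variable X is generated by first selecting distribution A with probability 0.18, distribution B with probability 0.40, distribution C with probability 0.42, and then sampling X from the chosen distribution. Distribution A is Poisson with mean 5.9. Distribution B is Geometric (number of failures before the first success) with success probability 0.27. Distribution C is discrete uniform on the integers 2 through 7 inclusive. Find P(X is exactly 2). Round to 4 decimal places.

0.1361

Conditional on each component, P(X = 2): A: 0.04768; B: 0.143883; C: 0.166667.
By total probability, P(X = 2) = 0.18·0.04768 + 0.4·0.143883 + 0.42·0.166667 = 0.136136.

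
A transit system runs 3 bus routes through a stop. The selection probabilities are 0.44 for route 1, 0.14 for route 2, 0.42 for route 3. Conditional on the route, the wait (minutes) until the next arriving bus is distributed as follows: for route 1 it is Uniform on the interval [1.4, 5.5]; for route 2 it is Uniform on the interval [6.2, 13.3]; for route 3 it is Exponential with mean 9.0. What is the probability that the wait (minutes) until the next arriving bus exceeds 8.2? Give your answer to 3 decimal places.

0.269

Conditional on each route, P(X > 8.2): 1: 0; 2: 0.71831; 3: 0.402077.
By total probability, P(X > 8.2) = 0.44·0 + 0.14·0.71831 + 0.42·0.402077 = 0.269436.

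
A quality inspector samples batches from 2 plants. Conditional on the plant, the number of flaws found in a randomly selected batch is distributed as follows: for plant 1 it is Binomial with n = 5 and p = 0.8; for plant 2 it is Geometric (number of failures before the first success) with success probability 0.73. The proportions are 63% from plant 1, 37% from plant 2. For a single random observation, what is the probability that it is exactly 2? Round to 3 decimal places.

0.052

Conditional on each plant, P(X = 2): 1: 0.0512; 2: 0.053217.
By total probability, P(X = 2) = 0.63·0.0512 + 0.37·0.053217 = 0.0519463.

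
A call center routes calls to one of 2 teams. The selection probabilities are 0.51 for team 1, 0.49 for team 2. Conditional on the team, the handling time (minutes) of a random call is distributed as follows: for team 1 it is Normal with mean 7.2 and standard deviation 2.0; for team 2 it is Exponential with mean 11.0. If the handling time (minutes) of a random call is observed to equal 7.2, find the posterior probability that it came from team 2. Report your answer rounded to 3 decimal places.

0.185

Likelihoods f(7.2 | ·): 1: 0.199471; 2: 0.0472435.
Posterior ∝ prior × likelihood. Numerator for 2: 0.49·0.0472435 = 0.0231493.
Normalizing constant: 0.51·0.199471 + 0.49·0.0472435 = 0.12488.
P(2 | observation) = 0.0231493 / 0.12488 = 0.185373.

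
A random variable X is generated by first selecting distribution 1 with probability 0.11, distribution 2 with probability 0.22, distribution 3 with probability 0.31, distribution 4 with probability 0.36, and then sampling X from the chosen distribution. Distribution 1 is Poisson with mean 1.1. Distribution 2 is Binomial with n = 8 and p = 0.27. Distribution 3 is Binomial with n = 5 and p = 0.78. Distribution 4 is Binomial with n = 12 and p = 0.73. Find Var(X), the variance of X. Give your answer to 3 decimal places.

Per component, 1: μ=1.1, E[X²]=2.31; 2: μ=2.16, E[X²]=6.2424; 3: μ=3.9, E[X²]=16.068; 4: μ=8.76, E[X²]=79.1028.
E[X] = 0.11·1.1 + 0.22·2.16 + 0.31·3.9 + 0.36·8.76 = 4.9588.
E[X²] = 0.11·2.31 + 0.22·6.2424 + 0.31·16.068 + 0.36·79.1028 = 35.0855.
Var(X) = E[X²] − (E[X])² = 35.0855 − 24.5897 = 10.4958.

10.496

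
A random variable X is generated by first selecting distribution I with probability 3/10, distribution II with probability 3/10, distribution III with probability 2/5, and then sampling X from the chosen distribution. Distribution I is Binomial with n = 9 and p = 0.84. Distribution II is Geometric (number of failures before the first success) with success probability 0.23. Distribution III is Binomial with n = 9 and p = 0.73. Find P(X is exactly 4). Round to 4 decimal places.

Conditional on each component, P(X = 4): I: 0.00657791; II: 0.080852; III: 0.0513429.
By total probability, P(X = 4) = 0.3·0.00657791 + 0.3·0.080852 + 0.4·0.0513429 = 0.0467661.

0.0468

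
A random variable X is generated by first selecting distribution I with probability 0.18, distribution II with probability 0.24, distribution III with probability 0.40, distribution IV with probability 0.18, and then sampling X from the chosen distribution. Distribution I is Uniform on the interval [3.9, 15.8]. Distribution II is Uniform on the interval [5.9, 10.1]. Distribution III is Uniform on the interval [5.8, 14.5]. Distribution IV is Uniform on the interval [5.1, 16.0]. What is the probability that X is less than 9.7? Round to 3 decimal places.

0.560

Conditional on each component, P(X < 9.7): I: 0.487395; II: 0.904762; III: 0.448276; IV: 0.422018.
By total probability, P(X < 9.7) = 0.18·0.487395 + 0.24·0.904762 + 0.4·0.448276 + 0.18·0.422018 = 0.560148.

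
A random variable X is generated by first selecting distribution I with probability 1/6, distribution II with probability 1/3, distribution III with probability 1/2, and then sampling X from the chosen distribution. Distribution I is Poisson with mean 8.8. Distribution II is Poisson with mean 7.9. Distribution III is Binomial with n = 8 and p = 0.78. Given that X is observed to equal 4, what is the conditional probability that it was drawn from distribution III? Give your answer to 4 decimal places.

Likelihoods P(X=4 | ·): I: 0.0376641; II: 0.0601687; III: 0.060697.
Posterior ∝ prior × likelihood. Numerator for III: 0.5·0.060697 = 0.0303485.
Normalizing constant: 0.166667·0.0376641 + 0.333333·0.0601687 + 0.5·0.060697 = 0.0566821.
P(III | observation) = 0.0303485 / 0.0566821 = 0.535416.

0.5354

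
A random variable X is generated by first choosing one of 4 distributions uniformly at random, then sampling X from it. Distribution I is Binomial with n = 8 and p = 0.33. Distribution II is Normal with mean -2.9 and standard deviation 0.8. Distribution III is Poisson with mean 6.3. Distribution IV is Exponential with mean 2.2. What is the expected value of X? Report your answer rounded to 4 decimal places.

Component means — I: 2.64; II: -2.9; III: 6.3; IV: 2.2.
E[X] = 0.25·2.64 + 0.25·-2.9 + 0.25·6.3 + 0.25·2.2 = 2.06.

2.0600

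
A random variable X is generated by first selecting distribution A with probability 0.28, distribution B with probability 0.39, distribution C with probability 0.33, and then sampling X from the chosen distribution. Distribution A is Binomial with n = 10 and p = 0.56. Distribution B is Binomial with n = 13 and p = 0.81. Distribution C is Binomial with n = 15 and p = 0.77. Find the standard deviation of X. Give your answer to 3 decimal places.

2.899

Per component, A: μ=5.6, E[X²]=33.824; B: μ=10.53, E[X²]=112.882; C: μ=11.55, E[X²]=136.059.
E[X] = 0.28·5.6 + 0.39·10.53 + 0.33·11.55 = 9.4862.
E[X²] = 0.28·33.824 + 0.39·112.882 + 0.33·136.059 = 98.394.
Var(X) = E[X²] − (E[X])² = 98.394 − 89.988 = 8.40602.
SD(X) = √8.40602 = 2.89931.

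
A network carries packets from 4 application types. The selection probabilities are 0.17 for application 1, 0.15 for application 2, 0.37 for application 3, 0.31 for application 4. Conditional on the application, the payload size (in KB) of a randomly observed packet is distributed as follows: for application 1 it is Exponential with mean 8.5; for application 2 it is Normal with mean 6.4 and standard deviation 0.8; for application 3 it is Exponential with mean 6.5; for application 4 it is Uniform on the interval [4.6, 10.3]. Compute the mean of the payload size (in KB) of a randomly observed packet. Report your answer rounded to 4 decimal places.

7.1195

Component means — 1: 8.5; 2: 6.4; 3: 6.5; 4: 7.45.
E[X] = 0.17·8.5 + 0.15·6.4 + 0.37·6.5 + 0.31·7.45 = 7.1195.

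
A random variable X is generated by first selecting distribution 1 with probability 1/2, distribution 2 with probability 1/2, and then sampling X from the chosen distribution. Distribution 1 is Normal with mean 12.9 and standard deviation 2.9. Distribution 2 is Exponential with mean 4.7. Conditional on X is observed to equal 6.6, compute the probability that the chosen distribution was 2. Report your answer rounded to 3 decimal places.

Likelihoods f(6.6 | ·): 1: 0.0129931; 2: 0.0522446.
Posterior ∝ prior × likelihood. Numerator for 2: 0.5·0.0522446 = 0.0261223.
Normalizing constant: 0.5·0.0129931 + 0.5·0.0522446 = 0.0326189.
P(2 | observation) = 0.0261223 / 0.0326189 = 0.800835.

0.801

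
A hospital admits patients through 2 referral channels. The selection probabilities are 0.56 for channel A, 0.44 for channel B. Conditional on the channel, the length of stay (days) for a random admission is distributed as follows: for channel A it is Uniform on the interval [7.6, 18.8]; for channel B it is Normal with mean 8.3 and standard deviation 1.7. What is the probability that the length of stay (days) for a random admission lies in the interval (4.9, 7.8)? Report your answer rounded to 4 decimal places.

0.1691

Conditional on each channel, P(4.9 < X < 7.8): A: 0.0178571; B: 0.361584.
By total probability, P(4.9 < X < 7.8) = 0.56·0.0178571 + 0.44·0.361584 = 0.169097.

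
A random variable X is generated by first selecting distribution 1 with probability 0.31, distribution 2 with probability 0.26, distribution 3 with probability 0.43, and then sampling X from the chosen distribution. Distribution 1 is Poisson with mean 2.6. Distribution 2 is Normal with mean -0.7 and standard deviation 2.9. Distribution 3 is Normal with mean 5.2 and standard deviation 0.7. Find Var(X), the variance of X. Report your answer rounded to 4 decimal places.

Per component, 1: μ=2.6, E[X²]=9.36; 2: μ=-0.7, E[X²]=8.9; 3: μ=5.2, E[X²]=27.53.
E[X] = 0.31·2.6 + 0.26·-0.7 + 0.43·5.2 = 2.86.
E[X²] = 0.31·9.36 + 0.26·8.9 + 0.43·27.53 = 17.0535.
Var(X) = E[X²] − (E[X])² = 17.0535 − 8.1796 = 8.8739.

8.8739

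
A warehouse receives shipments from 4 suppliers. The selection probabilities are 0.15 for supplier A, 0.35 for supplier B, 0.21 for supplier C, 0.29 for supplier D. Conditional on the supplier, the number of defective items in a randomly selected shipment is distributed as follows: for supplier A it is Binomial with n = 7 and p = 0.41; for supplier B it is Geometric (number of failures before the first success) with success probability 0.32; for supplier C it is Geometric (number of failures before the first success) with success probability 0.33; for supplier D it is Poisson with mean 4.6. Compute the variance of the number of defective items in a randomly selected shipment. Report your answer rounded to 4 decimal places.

Per component, A: μ=2.87, E[X²]=9.9302; B: μ=2.125, E[X²]=11.1562; C: μ=2.0303, E[X²]=10.2746; D: μ=4.6, E[X²]=25.76.
E[X] = 0.15·2.87 + 0.35·2.125 + 0.21·2.0303 + 0.29·4.6 = 2.93461.
E[X²] = 0.15·9.9302 + 0.35·11.1562 + 0.21·10.2746 + 0.29·25.76 = 15.0223.
Var(X) = E[X²] − (E[X])² = 15.0223 − 8.61196 = 6.41032.

6.4103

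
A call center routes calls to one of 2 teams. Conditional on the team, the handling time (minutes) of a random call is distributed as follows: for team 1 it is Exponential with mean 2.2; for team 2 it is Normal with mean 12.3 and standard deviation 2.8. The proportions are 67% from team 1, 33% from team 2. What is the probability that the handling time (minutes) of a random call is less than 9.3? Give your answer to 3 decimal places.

0.707

Conditional on each team, P(X < 9.3): 1: 0.985408; 2: 0.141988.
By total probability, P(X < 9.3) = 0.67·0.985408 + 0.33·0.141988 = 0.707079.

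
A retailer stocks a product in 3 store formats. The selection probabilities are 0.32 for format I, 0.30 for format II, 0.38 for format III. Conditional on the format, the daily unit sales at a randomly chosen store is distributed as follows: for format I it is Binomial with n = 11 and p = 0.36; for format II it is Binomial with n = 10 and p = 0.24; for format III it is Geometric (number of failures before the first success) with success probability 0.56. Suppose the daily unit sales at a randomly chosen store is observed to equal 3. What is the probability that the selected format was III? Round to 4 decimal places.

Likelihoods P(X=3 | ·): I: 0.216686; II: 0.242946; III: 0.047703.
Posterior ∝ prior × likelihood. Numerator for III: 0.38·0.047703 = 0.0181272.
Normalizing constant: 0.32·0.216686 + 0.3·0.242946 + 0.38·0.047703 = 0.160351.
P(III | observation) = 0.0181272 / 0.160351 = 0.113047.

0.1130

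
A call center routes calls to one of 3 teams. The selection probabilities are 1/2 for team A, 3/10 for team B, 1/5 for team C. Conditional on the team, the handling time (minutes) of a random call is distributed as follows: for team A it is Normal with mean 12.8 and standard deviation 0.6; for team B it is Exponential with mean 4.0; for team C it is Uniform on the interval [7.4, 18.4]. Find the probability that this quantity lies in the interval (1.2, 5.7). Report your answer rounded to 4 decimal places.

0.1501

Conditional on each team, P(1.2 < X < 5.7): A: 0; B: 0.50031; C: 0.
By total probability, P(1.2 < X < 5.7) = 0.5·0 + 0.3·0.50031 + 0.2·0 = 0.150093.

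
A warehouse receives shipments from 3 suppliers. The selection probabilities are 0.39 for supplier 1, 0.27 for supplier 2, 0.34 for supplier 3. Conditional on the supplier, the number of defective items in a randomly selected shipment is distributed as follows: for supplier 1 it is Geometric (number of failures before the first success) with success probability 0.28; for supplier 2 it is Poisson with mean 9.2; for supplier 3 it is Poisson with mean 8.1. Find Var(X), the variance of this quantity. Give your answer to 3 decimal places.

Per component, 1: μ=2.57143, E[X²]=15.7959; 2: μ=9.2, E[X²]=93.84; 3: μ=8.1, E[X²]=73.71.
E[X] = 0.39·2.57143 + 0.27·9.2 + 0.34·8.1 = 6.24086.
E[X²] = 0.39·15.7959 + 0.27·93.84 + 0.34·73.71 = 56.5586.
Var(X) = E[X²] − (E[X])² = 56.5586 − 38.9483 = 17.6103.

17.610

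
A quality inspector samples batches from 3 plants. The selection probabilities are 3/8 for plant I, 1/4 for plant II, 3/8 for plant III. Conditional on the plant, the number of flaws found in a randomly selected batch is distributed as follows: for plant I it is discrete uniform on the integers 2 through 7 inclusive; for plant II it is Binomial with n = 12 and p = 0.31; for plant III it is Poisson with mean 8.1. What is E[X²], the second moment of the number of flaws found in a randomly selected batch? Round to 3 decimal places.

40.430

For each component E[X²] = Var + (mean)², giving I: 23.1667; II: 16.4052; III: 73.71.
Overall E[X²] = 0.375·23.1667 + 0.25·16.4052 + 0.375·73.71 = 40.4301.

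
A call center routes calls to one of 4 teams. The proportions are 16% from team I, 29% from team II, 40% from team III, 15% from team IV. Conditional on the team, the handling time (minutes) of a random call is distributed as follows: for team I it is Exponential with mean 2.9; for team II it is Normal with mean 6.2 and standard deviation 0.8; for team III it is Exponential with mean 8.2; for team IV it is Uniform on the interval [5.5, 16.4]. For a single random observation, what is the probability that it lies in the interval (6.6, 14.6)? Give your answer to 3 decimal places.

Conditional on each team, P(6.6 < X < 14.6): I: 0.0961988; II: 0.308538; III: 0.278587; IV: 0.733945.
By total probability, P(6.6 < X < 14.6) = 0.16·0.0961988 + 0.29·0.308538 + 0.4·0.278587 + 0.15·0.733945 = 0.326394.

0.326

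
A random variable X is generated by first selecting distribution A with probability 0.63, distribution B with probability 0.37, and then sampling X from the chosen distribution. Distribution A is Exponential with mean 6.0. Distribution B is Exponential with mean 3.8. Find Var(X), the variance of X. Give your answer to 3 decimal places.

29.151

Per component, A: μ=6, E[X²]=72; B: μ=3.8, E[X²]=28.88.
E[X] = 0.63·6 + 0.37·3.8 = 5.186.
E[X²] = 0.63·72 + 0.37·28.88 = 56.0456.
Var(X) = E[X²] − (E[X])² = 56.0456 − 26.8946 = 29.151.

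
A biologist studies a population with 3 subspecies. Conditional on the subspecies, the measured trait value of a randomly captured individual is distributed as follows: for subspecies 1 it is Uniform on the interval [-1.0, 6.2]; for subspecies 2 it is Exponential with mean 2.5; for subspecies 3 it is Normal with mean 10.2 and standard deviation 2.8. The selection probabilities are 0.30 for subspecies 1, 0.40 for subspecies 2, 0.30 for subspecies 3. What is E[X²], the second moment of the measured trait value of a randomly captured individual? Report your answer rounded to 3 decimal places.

For each component E[X²] = Var + (mean)², giving 1: 11.08; 2: 12.5; 3: 111.88.
Overall E[X²] = 0.3·11.08 + 0.4·12.5 + 0.3·111.88 = 41.888.

41.888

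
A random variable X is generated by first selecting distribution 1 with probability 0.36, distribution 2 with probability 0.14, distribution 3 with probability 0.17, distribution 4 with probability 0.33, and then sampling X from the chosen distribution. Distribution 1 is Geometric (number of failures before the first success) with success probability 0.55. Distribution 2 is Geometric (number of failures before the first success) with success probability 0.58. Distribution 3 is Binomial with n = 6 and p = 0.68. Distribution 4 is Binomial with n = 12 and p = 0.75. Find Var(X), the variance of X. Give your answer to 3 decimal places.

15.069

Per component, 1: μ=0.818182, E[X²]=2.15702; 2: μ=0.724138, E[X²]=1.77289; 3: μ=4.08, E[X²]=17.952; 4: μ=9, E[X²]=83.25.
E[X] = 0.36·0.818182 + 0.14·0.724138 + 0.17·4.08 + 0.33·9 = 4.05952.
E[X²] = 0.36·2.15702 + 0.14·1.77289 + 0.17·17.952 + 0.33·83.25 = 31.5491.
Var(X) = E[X²] − (E[X])² = 31.5491 − 16.4797 = 15.0693.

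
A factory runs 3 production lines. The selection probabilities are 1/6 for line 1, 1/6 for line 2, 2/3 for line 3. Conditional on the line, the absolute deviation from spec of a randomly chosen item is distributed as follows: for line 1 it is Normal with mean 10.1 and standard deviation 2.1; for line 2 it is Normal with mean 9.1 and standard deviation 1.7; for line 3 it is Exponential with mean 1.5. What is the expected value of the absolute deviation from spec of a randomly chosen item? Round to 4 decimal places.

Component means — 1: 10.1; 2: 9.1; 3: 1.5.
E[X] = 0.166667·10.1 + 0.166667·9.1 + 0.666667·1.5 = 4.2.

4.2000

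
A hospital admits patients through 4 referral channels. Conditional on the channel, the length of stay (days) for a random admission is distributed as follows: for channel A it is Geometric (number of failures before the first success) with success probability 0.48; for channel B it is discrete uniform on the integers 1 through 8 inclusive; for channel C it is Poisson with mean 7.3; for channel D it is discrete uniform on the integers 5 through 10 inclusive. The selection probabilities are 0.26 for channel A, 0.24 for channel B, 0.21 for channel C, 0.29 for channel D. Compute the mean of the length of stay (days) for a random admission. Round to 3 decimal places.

5.070

Component means — A: 1.08333; B: 4.5; C: 7.3; D: 7.5.
E[X] = 0.26·1.08333 + 0.24·4.5 + 0.21·7.3 + 0.29·7.5 = 5.06967.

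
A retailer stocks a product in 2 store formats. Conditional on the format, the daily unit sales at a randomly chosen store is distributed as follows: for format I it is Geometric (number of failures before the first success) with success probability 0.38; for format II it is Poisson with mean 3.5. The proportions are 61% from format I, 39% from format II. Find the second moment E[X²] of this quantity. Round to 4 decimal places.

10.3855

For each component E[X²] = Var + (mean)², giving I: 6.95568; II: 15.75.
Overall E[X²] = 0.61·6.95568 + 0.39·15.75 = 10.3855.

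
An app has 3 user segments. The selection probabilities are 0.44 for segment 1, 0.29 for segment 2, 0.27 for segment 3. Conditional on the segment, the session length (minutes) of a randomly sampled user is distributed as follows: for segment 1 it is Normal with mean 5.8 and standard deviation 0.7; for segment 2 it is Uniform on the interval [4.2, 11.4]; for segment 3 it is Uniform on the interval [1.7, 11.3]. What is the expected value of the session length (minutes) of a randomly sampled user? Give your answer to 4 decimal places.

6.5690

Component means — 1: 5.8; 2: 7.8; 3: 6.5.
E[X] = 0.44·5.8 + 0.29·7.8 + 0.27·6.5 = 6.569.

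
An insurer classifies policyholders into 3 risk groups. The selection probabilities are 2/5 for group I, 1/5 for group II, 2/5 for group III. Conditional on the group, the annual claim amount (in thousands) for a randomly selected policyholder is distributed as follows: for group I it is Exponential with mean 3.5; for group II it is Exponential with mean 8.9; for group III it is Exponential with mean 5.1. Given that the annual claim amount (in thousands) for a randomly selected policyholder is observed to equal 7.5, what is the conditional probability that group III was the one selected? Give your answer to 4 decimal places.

Likelihoods f(7.5 | ·): I: 0.0335198; II: 0.0483762; III: 0.0450569.
Posterior ∝ prior × likelihood. Numerator for III: 0.4·0.0450569 = 0.0180228.
Normalizing constant: 0.4·0.0335198 + 0.2·0.0483762 + 0.4·0.0450569 = 0.0411059.
P(III | observation) = 0.0180228 / 0.0411059 = 0.438447.

0.4384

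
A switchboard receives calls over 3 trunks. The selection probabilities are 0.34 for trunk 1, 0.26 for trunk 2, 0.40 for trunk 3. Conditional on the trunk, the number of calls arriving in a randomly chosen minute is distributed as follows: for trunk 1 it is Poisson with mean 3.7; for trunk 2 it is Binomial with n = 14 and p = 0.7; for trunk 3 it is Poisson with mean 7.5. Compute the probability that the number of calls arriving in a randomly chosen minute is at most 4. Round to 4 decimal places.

0.2869

Conditional on each trunk, P(X ≤ 4): 1: 0.687219; 2: 0.00166566; 3: 0.132062.
By total probability, P(X ≤ 4) = 0.34·0.687219 + 0.26·0.00166566 + 0.4·0.132062 = 0.286912.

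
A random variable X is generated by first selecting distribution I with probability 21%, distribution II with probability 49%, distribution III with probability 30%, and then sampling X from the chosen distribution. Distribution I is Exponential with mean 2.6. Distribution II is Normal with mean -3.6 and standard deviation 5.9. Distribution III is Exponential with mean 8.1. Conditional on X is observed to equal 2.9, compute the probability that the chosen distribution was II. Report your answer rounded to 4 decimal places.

Likelihoods f(2.9 | ·): I: 0.126073; II: 0.0368553; III: 0.0863032.
Posterior ∝ prior × likelihood. Numerator for II: 0.49·0.0368553 = 0.0180591.
Normalizing constant: 0.21·0.126073 + 0.49·0.0368553 + 0.3·0.0863032 = 0.0704253.
P(II | observation) = 0.0180591 / 0.0704253 = 0.256429.

0.2564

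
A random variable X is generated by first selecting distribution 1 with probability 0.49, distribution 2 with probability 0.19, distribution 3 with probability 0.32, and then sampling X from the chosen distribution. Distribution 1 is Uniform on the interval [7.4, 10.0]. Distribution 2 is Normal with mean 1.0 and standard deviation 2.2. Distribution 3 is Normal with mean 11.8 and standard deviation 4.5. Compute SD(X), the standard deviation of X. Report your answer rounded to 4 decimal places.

Per component, 1: μ=8.7, E[X²]=76.2533; 2: μ=1, E[X²]=5.84; 3: μ=11.8, E[X²]=159.49.
E[X] = 0.49·8.7 + 0.19·1 + 0.32·11.8 = 8.229.
E[X²] = 0.49·76.2533 + 0.19·5.84 + 0.32·159.49 = 89.5105.
Var(X) = E[X²] − (E[X])² = 89.5105 − 67.7164 = 21.7941.
SD(X) = √21.7941 = 4.66841.

4.6684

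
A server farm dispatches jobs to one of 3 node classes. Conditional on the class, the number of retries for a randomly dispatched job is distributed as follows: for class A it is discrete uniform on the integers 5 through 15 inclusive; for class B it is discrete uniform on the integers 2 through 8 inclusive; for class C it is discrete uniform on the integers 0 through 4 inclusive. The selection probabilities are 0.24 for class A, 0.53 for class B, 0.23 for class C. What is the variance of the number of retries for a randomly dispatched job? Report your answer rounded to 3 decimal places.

Per component, A: μ=10, E[X²]=110; B: μ=5, E[X²]=29; C: μ=2, E[X²]=6.
E[X] = 0.24·10 + 0.53·5 + 0.23·2 = 5.51.
E[X²] = 0.24·110 + 0.53·29 + 0.23·6 = 43.15.
Var(X) = E[X²] − (E[X])² = 43.15 − 30.3601 = 12.7899.

12.790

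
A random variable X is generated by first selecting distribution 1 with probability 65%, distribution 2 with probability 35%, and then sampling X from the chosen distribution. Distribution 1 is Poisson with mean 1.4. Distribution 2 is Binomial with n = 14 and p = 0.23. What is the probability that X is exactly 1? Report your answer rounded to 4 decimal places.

0.2621

Conditional on each component, P(X = 1): 1: 0.345236; 2: 0.107705.
By total probability, P(X = 1) = 0.65·0.345236 + 0.35·0.107705 = 0.2621.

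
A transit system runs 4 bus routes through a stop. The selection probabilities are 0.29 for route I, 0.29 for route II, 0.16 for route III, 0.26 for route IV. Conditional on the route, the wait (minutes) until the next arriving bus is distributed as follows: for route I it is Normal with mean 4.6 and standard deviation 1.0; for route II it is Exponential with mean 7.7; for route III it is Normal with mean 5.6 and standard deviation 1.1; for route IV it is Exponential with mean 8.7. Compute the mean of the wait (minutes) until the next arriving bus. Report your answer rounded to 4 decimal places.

6.7250

Component means — I: 4.6; II: 7.7; III: 5.6; IV: 8.7.
E[X] = 0.29·4.6 + 0.29·7.7 + 0.16·5.6 + 0.26·8.7 = 6.725.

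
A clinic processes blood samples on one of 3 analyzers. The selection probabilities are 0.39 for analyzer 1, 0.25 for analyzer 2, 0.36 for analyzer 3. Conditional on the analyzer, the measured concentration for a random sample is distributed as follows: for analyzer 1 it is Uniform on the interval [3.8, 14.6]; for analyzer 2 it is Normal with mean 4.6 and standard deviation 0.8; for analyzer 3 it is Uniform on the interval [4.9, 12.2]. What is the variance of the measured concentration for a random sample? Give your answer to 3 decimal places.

Per component, 1: μ=9.2, E[X²]=94.36; 2: μ=4.6, E[X²]=21.8; 3: μ=8.55, E[X²]=77.5433.
E[X] = 0.39·9.2 + 0.25·4.6 + 0.36·8.55 = 7.816.
E[X²] = 0.39·94.36 + 0.25·21.8 + 0.36·77.5433 = 70.166.
Var(X) = E[X²] − (E[X])² = 70.166 − 61.0899 = 9.07614.

9.076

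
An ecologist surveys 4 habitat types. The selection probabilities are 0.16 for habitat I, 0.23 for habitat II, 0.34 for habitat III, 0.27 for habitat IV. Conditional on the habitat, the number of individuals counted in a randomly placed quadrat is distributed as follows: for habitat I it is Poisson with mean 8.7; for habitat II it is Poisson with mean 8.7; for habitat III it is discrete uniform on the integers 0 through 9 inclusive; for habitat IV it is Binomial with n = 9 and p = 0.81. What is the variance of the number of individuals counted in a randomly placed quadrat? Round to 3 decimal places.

Per component, I: μ=8.7, E[X²]=84.39; II: μ=8.7, E[X²]=84.39; III: μ=4.5, E[X²]=28.5; IV: μ=7.29, E[X²]=54.5292.
E[X] = 0.16·8.7 + 0.23·8.7 + 0.34·4.5 + 0.27·7.29 = 6.8913.
E[X²] = 0.16·84.39 + 0.23·84.39 + 0.34·28.5 + 0.27·54.5292 = 57.325.
Var(X) = E[X²] − (E[X])² = 57.325 − 47.49 = 9.83497.

9.835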